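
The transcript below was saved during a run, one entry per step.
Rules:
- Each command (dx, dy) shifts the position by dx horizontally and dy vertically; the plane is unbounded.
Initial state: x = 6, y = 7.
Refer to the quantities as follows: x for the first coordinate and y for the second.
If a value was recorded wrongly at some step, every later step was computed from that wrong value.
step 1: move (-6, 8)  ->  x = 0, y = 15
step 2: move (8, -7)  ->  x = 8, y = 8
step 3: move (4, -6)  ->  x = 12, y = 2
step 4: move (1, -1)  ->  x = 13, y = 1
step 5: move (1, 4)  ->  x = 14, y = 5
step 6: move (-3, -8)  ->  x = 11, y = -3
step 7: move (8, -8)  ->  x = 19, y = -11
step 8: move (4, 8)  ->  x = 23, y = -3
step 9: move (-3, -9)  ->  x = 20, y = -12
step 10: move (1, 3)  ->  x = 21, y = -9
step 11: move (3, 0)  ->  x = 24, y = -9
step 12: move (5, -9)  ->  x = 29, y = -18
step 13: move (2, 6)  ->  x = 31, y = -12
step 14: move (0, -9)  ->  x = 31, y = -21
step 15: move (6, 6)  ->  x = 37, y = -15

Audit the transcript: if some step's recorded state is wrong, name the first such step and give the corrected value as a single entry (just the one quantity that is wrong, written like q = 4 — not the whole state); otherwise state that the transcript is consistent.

Step 1: x = 6 + (-6) = 0, y = 7 + (8) = 15 — verified.
Step 2: x = 0 + (8) = 8, y = 15 + (-7) = 8 — agrees with the transcript.
Step 3: x = 8 + (4) = 12, y = 8 + (-6) = 2 — checks out.
Step 4: x = 12 + (1) = 13, y = 2 + (-1) = 1 — checks out.
Step 5: x = 13 + (1) = 14, y = 1 + (4) = 5 — agrees with the transcript.
Step 6: x = 14 + (-3) = 11, y = 5 + (-8) = -3 — agrees with the transcript.
Step 7: x = 11 + (8) = 19, y = -3 + (-8) = -11 — agrees with the transcript.
Step 8: x = 19 + (4) = 23, y = -11 + (8) = -3 — same as recorded.
Step 9: x = 23 + (-3) = 20, y = -3 + (-9) = -12 — matches.
Step 10: x = 20 + (1) = 21, y = -12 + (3) = -9 — matches.
Step 11: x = 21 + (3) = 24, y = -9 + (0) = -9 — matches.
Step 12: x = 24 + (5) = 29, y = -9 + (-9) = -18 — in agreement.
Step 13: x = 29 + (2) = 31, y = -18 + (6) = -12 — checks out.
Step 14: x = 31 + (0) = 31, y = -12 + (-9) = -21 — in agreement.
Step 15: x = 31 + (6) = 37, y = -21 + (6) = -15 — exactly as logged.
The recomputation confirms every line.

no error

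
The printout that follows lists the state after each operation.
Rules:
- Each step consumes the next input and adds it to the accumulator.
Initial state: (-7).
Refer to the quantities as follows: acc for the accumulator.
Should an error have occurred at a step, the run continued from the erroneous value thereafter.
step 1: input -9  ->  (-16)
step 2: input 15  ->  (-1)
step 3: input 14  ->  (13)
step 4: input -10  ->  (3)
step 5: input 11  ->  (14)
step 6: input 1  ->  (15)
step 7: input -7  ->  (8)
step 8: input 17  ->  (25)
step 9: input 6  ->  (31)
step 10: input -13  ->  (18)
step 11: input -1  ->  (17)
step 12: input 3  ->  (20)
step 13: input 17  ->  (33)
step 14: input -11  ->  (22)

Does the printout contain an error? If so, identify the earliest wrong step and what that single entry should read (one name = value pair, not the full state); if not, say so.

step 13, acc = 37

1. acc = -7 + -9 = -16 (in agreement)
2. acc = -16 + 15 = -1 (same as recorded)
3. acc = -1 + 14 = 13 (consistent with the printout)
4. acc = 13 + -10 = 3 (consistent with the printout)
5. acc = 3 + 11 = 14 (verified)
6. acc = 14 + 1 = 15 (no discrepancy)
7. acc = 15 + -7 = 8 (same as recorded)
8. acc = 8 + 17 = 25 (same as recorded)
9. acc = 25 + 6 = 31 (confirmed correct)
10. acc = 31 + -13 = 18 (confirmed correct)
11. acc = 18 + -1 = 17 (checks out)
12. acc = 17 + 3 = 20 (no discrepancy)
13. acc = 20 + 17 = 37 (the recorded entry deviates here)
The earliest wrong entry is at step 13: it should read acc = 37.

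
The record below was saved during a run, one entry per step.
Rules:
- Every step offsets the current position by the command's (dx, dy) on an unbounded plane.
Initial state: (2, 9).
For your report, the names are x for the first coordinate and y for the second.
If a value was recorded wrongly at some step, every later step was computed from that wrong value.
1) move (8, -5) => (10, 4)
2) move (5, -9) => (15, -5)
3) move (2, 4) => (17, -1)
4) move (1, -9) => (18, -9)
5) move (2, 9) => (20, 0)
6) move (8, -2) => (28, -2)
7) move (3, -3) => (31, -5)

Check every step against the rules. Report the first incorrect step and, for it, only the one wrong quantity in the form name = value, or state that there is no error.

step 4, y = -10

1. x = 2 + (8) = 10, y = 9 + (-5) = 4 (confirmed correct)
2. x = 10 + (5) = 15, y = 4 + (-9) = -5 (no discrepancy)
3. x = 15 + (2) = 17, y = -5 + (4) = -1 (exactly as logged)
4. x = 17 + (1) = 18, y = -1 + (-9) = -10 (the record disagrees here)
Step 4 is the first one off; corrected, y = -10.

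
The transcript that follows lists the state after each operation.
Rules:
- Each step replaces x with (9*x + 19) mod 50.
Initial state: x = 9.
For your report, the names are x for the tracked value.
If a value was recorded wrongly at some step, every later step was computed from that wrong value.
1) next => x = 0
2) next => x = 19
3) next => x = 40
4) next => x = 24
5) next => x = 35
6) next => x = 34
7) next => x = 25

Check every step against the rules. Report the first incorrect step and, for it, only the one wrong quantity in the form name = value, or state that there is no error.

step 1: x = (9*9 + 19) mod 50 = 0 -> agrees with the transcript
step 2: x = (9*0 + 19) mod 50 = 19 -> matches
step 3: x = (9*19 + 19) mod 50 = 40 -> consistent with the transcript
step 4: x = (9*40 + 19) mod 50 = 29 -> the recorded entry deviates here
The audit stops at step 4: the recorded entry is wrong and should be x = 29.

step 4, x = 29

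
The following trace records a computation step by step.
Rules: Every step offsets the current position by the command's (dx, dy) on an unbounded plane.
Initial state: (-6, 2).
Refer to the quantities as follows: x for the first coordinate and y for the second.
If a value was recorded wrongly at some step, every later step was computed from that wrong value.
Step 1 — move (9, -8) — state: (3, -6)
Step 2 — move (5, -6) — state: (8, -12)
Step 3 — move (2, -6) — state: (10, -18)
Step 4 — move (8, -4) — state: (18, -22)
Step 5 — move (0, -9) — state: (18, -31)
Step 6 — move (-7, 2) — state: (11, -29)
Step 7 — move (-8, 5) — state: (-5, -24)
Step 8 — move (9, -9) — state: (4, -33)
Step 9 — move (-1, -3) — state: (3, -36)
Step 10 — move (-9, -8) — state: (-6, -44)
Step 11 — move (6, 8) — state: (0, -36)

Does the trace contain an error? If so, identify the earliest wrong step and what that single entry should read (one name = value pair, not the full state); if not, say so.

Recomputing the run from the initial state:
step 1: x = 3, y = -6
step 2: x = 8, y = -12
step 3: x = 10, y = -18
step 4: x = 18, y = -22
step 5: x = 18, y = -31
step 6: x = 11, y = -29
step 7: x = 3, y = -24
step 8: x = 12, y = -33
step 9: x = 11, y = -36
step 10: x = 2, y = -44
step 11: x = 8, y = -36
The first disagreement with the trace is at step 7, where the value should be x = 3.

step 7, x = 3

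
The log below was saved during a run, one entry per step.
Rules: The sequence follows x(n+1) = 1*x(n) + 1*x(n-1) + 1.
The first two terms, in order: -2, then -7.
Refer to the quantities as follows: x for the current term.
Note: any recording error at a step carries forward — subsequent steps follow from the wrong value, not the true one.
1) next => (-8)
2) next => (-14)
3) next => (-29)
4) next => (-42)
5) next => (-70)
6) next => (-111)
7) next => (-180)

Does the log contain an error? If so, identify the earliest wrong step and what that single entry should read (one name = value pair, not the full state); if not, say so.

step 3, x = -21

1. x = 1*(-7) + (1)*(-2) + (1) = -8 (verified)
2. x = 1*(-8) + (1)*(-7) + (1) = -14 (matches)
3. x = 1*(-14) + (1)*(-8) + (1) = -21 (this is not what the log shows)
Conclusion: step 3 carries the first error; the entry should be x = -21.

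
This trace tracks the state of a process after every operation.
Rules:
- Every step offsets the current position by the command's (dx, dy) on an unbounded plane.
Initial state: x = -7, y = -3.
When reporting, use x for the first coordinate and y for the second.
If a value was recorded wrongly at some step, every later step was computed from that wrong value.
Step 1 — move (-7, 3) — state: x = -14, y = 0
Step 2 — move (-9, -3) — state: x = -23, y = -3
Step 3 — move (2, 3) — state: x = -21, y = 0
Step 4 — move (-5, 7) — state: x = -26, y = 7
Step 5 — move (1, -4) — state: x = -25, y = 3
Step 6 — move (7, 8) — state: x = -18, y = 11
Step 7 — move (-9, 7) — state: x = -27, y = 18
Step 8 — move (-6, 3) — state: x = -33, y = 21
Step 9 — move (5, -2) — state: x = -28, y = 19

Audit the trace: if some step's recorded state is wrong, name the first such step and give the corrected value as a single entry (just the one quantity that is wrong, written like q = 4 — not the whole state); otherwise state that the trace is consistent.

no error

Step 1: x = -7 + (-7) = -14, y = -3 + (3) = 0 — exactly as logged.
Step 2: x = -14 + (-9) = -23, y = 0 + (-3) = -3 — consistent with the trace.
Step 3: x = -23 + (2) = -21, y = -3 + (3) = 0 — matches.
Step 4: x = -21 + (-5) = -26, y = 0 + (7) = 7 — agrees with the trace.
Step 5: x = -26 + (1) = -25, y = 7 + (-4) = 3 — confirmed correct.
Step 6: x = -25 + (7) = -18, y = 3 + (8) = 11 — consistent with the trace.
Step 7: x = -18 + (-9) = -27, y = 11 + (7) = 18 — matches.
Step 8: x = -27 + (-6) = -33, y = 18 + (3) = 21 — checks out.
Step 9: x = -33 + (5) = -28, y = 21 + (-2) = 19 — matches.
All entries verified; no error found.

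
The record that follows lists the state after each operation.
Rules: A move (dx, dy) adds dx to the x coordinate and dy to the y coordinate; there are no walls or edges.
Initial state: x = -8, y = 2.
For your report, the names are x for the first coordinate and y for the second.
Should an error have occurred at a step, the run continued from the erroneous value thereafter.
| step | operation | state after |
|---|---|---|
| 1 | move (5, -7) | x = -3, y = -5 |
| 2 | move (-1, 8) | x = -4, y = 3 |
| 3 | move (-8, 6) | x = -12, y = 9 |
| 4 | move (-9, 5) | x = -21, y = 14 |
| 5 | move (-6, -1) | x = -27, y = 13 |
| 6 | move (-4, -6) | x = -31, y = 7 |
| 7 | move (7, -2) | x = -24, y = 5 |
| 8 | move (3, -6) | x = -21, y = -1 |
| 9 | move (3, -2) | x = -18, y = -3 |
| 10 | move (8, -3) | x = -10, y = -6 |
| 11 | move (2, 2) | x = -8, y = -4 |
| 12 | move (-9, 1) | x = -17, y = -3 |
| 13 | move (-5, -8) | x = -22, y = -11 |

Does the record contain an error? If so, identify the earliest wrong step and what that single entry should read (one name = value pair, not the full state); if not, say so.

no error

1. x = -8 + (5) = -3, y = 2 + (-7) = -5 (agrees with the record)
2. x = -3 + (-1) = -4, y = -5 + (8) = 3 (exactly as logged)
3. x = -4 + (-8) = -12, y = 3 + (6) = 9 (checks out)
4. x = -12 + (-9) = -21, y = 9 + (5) = 14 (same as recorded)
5. x = -21 + (-6) = -27, y = 14 + (-1) = 13 (agrees with the record)
6. x = -27 + (-4) = -31, y = 13 + (-6) = 7 (checks out)
7. x = -31 + (7) = -24, y = 7 + (-2) = 5 (consistent with the record)
8. x = -24 + (3) = -21, y = 5 + (-6) = -1 (consistent with the record)
9. x = -21 + (3) = -18, y = -1 + (-2) = -3 (checks out)
10. x = -18 + (8) = -10, y = -3 + (-3) = -6 (confirmed correct)
11. x = -10 + (2) = -8, y = -6 + (2) = -4 (checks out)
12. x = -8 + (-9) = -17, y = -4 + (1) = -3 (in agreement)
13. x = -17 + (-5) = -22, y = -3 + (-8) = -11 (in agreement)
Each recorded entry agrees with the recomputation.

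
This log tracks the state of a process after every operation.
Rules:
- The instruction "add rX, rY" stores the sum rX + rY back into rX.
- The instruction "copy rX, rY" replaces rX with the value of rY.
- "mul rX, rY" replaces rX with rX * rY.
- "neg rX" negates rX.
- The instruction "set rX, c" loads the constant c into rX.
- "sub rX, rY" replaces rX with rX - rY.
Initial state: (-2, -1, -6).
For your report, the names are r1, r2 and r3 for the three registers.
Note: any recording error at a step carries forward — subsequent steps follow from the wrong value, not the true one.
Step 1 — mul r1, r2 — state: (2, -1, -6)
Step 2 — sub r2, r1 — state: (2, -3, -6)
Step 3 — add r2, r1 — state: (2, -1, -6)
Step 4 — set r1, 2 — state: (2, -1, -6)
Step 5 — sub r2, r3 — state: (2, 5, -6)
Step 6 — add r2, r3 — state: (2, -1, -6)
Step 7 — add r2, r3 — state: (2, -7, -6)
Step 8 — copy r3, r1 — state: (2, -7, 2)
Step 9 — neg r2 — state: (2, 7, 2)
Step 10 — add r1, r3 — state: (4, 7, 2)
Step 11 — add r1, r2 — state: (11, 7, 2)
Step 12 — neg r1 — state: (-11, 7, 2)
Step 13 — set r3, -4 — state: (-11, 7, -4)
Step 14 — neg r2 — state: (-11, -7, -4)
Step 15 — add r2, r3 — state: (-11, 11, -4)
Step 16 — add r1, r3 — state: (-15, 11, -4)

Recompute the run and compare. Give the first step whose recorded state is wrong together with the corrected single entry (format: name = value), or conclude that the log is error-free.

step 15, r2 = -11

Recomputing the run from the initial state:
step 1: r1 = 2, r2 = -1, r3 = -6
step 2: r1 = 2, r2 = -3, r3 = -6
step 3: r1 = 2, r2 = -1, r3 = -6
step 4: r1 = 2, r2 = -1, r3 = -6
step 5: r1 = 2, r2 = 5, r3 = -6
step 6: r1 = 2, r2 = -1, r3 = -6
step 7: r1 = 2, r2 = -7, r3 = -6
step 8: r1 = 2, r2 = -7, r3 = 2
step 9: r1 = 2, r2 = 7, r3 = 2
step 10: r1 = 4, r2 = 7, r3 = 2
step 11: r1 = 11, r2 = 7, r3 = 2
step 12: r1 = -11, r2 = 7, r3 = 2
step 13: r1 = -11, r2 = 7, r3 = -4
step 14: r1 = -11, r2 = -7, r3 = -4
step 15: r1 = -11, r2 = -11, r3 = -4
step 16: r1 = -15, r2 = -11, r3 = -4
The first disagreement with the log is at step 15, where the value should be r2 = -11.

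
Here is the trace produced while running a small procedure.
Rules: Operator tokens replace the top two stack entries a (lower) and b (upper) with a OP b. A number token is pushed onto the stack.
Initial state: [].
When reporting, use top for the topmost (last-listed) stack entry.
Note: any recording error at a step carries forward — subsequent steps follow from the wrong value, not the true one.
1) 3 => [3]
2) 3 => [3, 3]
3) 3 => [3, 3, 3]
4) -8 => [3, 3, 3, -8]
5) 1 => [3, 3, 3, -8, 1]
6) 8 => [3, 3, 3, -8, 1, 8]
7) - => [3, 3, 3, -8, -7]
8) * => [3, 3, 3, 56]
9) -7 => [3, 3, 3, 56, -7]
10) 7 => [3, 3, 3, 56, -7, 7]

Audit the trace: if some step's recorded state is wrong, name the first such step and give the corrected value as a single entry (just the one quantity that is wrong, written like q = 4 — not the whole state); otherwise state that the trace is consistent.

no error

1. push 3: top = 3 (same as recorded)
2. push 3: top = 3 (no discrepancy)
3. push 3: top = 3 (no discrepancy)
4. push -8: top = -8 (matches)
5. push 1: top = 1 (in agreement)
6. push 8: top = 8 (exactly as logged)
7. 1 - 8 = -7 (verified)
8. -8 * -7 = 56 (same as recorded)
9. push -7: top = -7 (verified)
10. push 7: top = 7 (consistent with the trace)
Every step is consistent.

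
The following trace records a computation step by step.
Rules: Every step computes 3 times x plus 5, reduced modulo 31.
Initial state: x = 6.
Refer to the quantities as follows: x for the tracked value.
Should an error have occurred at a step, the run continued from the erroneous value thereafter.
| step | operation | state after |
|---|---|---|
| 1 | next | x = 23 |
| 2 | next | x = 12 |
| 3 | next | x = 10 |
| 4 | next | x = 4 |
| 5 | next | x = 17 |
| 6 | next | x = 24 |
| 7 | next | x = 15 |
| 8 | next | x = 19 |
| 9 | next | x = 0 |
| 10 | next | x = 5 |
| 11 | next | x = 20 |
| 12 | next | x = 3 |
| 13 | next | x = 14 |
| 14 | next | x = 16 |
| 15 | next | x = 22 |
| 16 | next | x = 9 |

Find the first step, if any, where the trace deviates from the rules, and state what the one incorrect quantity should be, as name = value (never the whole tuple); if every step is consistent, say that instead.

step 6, x = 25

Recomputing the run from the initial state:
step 1: x = 23
step 2: x = 12
step 3: x = 10
step 4: x = 4
step 5: x = 17
step 6: x = 25
step 7: x = 18
step 8: x = 28
step 9: x = 27
step 10: x = 24
step 11: x = 15
step 12: x = 19
step 13: x = 0
step 14: x = 5
step 15: x = 20
step 16: x = 3
The first disagreement with the trace is at step 6, where the value should be x = 25.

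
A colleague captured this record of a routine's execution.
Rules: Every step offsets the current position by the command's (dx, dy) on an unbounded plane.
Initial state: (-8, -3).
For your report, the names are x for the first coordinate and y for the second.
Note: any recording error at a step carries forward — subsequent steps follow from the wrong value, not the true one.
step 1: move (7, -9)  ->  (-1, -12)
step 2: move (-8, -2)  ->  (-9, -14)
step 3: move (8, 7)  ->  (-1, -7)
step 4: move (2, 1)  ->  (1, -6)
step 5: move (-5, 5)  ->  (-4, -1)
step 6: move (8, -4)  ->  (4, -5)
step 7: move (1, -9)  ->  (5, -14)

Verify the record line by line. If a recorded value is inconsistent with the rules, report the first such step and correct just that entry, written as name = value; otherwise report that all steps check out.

Recomputing the run from the initial state:
step 1: x = -1, y = -12
step 2: x = -9, y = -14
step 3: x = -1, y = -7
step 4: x = 1, y = -6
step 5: x = -4, y = -1
step 6: x = 4, y = -5
step 7: x = 5, y = -14
This matches the record at every step.

no error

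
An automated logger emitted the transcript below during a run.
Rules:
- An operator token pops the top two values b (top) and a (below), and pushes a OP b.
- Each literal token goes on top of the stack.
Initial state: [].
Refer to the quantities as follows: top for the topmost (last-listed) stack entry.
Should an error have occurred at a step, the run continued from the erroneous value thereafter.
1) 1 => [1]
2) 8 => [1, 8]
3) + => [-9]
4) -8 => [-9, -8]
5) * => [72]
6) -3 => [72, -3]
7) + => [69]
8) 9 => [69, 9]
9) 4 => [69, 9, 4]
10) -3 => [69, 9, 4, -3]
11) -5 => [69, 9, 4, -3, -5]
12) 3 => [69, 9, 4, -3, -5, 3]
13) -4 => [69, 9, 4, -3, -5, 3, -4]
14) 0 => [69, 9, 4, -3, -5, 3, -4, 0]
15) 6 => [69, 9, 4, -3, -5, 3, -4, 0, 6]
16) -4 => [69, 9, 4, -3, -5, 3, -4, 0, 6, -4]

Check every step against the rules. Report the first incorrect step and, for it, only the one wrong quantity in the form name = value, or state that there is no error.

step 3, top = 9

Recomputing the run from the initial state:
step 1: [1]
step 2: [1, 8]
step 3: [9]
step 4: [9, -8]
step 5: [-72]
step 6: [-72, -3]
step 7: [-75]
step 8: [-75, 9]
step 9: [-75, 9, 4]
step 10: [-75, 9, 4, -3]
step 11: [-75, 9, 4, -3, -5]
step 12: [-75, 9, 4, -3, -5, 3]
step 13: [-75, 9, 4, -3, -5, 3, -4]
step 14: [-75, 9, 4, -3, -5, 3, -4, 0]
step 15: [-75, 9, 4, -3, -5, 3, -4, 0, 6]
step 16: [-75, 9, 4, -3, -5, 3, -4, 0, 6, -4]
The first disagreement with the transcript is at step 3, where the value should be top = 9.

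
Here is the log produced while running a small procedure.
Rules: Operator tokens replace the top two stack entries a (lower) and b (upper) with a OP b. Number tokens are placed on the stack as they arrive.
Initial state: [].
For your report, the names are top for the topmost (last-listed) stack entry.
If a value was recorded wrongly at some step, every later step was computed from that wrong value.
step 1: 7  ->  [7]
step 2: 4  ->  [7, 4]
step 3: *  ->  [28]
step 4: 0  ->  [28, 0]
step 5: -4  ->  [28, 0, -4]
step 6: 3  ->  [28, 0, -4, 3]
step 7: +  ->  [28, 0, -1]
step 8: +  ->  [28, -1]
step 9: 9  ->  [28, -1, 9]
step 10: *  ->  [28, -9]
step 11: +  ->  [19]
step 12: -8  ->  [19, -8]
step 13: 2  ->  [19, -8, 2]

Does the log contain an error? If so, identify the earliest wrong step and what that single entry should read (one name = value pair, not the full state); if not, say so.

step 1: push 7: top = 7 -> verified
step 2: push 4: top = 4 -> exactly as logged
step 3: 7 * 4 = 28 -> checks out
step 4: push 0: top = 0 -> confirmed correct
step 5: push -4: top = -4 -> in agreement
step 6: push 3: top = 3 -> exactly as logged
step 7: -4 + 3 = -1 -> exactly as logged
step 8: 0 + -1 = -1 -> matches
step 9: push 9: top = 9 -> confirmed correct
step 10: -1 * 9 = -9 -> in agreement
step 11: 28 + -9 = 19 -> agrees with the log
step 12: push -8: top = -8 -> no discrepancy
step 13: push 2: top = 2 -> no discrepancy
The whole run recomputes cleanly — no discrepancies.

no error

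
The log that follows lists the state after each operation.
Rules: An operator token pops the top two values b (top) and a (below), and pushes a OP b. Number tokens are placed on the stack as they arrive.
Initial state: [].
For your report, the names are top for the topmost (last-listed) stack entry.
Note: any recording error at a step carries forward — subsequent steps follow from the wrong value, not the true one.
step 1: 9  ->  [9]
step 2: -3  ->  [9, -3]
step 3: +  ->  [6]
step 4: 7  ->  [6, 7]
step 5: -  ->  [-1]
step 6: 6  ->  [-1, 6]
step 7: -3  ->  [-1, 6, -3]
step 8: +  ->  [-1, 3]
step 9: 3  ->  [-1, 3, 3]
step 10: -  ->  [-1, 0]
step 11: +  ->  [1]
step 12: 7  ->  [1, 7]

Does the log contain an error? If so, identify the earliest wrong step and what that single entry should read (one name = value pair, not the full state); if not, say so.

step 11, top = -1

step 1: push 9: top = 9 -> same as recorded
step 2: push -3: top = -3 -> matches
step 3: 9 + -3 = 6 -> confirmed correct
step 4: push 7: top = 7 -> exactly as logged
step 5: 6 - 7 = -1 -> exactly as logged
step 6: push 6: top = 6 -> confirmed correct
step 7: push -3: top = -3 -> consistent with the log
step 8: 6 + -3 = 3 -> checks out
step 9: push 3: top = 3 -> checks out
step 10: 3 - 3 = 0 -> exactly as logged
step 11: -1 + 0 = -1 -> first mismatch against the log
First deviation found at step 11; the corrected entry is top = -1.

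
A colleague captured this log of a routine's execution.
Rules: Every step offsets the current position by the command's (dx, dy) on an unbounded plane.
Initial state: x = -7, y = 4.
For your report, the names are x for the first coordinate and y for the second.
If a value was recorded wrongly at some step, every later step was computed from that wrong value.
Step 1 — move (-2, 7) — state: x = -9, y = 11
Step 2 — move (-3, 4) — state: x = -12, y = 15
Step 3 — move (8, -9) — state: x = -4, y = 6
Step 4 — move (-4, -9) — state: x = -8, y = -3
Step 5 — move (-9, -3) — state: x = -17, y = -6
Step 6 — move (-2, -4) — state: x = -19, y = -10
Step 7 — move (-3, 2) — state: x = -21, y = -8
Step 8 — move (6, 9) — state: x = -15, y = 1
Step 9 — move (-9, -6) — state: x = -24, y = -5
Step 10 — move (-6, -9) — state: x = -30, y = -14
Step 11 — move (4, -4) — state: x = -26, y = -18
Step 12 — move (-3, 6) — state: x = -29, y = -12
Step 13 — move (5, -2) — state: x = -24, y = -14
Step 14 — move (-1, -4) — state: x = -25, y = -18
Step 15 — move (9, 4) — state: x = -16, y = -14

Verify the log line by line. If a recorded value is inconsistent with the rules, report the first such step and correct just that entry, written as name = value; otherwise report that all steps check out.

Recomputing the run from the initial state:
step 1: x = -9, y = 11
step 2: x = -12, y = 15
step 3: x = -4, y = 6
step 4: x = -8, y = -3
step 5: x = -17, y = -6
step 6: x = -19, y = -10
step 7: x = -22, y = -8
step 8: x = -16, y = 1
step 9: x = -25, y = -5
step 10: x = -31, y = -14
step 11: x = -27, y = -18
step 12: x = -30, y = -12
step 13: x = -25, y = -14
step 14: x = -26, y = -18
step 15: x = -17, y = -14
The first disagreement with the log is at step 7, where the value should be x = -22.

step 7, x = -22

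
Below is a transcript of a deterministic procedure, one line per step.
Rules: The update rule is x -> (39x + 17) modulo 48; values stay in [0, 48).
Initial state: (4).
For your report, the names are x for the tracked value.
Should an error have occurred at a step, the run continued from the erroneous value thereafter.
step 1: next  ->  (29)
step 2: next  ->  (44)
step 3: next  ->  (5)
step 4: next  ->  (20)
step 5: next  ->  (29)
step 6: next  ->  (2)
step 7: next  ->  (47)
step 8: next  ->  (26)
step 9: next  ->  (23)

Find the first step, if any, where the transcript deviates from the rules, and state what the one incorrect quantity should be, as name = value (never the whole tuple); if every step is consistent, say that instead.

Step 1: x = (39*4 + 17) mod 48 = 29 — consistent with the transcript.
Step 2: x = (39*29 + 17) mod 48 = 44 — checks out.
Step 3: x = (39*44 + 17) mod 48 = 5 — confirmed correct.
Step 4: x = (39*5 + 17) mod 48 = 20 — agrees with the transcript.
Step 5: x = (39*20 + 17) mod 48 = 29 — agrees with the transcript.
Step 6: x = (39*29 + 17) mod 48 = 44 — the entry is off here.
The earliest wrong entry is at step 6: it should read x = 44.

step 6, x = 44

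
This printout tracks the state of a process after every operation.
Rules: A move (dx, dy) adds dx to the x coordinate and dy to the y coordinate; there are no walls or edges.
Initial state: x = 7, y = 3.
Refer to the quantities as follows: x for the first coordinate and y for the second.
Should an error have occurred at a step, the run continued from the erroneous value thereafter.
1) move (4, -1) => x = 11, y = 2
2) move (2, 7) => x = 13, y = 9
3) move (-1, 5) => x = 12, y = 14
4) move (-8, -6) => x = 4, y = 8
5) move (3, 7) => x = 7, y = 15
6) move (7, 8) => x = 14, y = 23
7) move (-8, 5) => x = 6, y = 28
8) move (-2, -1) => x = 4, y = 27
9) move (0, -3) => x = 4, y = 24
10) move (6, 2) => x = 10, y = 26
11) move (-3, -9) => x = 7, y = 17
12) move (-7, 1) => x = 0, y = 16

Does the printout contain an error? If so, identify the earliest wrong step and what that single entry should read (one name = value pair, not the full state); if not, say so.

Recomputing the run from the initial state:
step 1: x = 11, y = 2
step 2: x = 13, y = 9
step 3: x = 12, y = 14
step 4: x = 4, y = 8
step 5: x = 7, y = 15
step 6: x = 14, y = 23
step 7: x = 6, y = 28
step 8: x = 4, y = 27
step 9: x = 4, y = 24
step 10: x = 10, y = 26
step 11: x = 7, y = 17
step 12: x = 0, y = 18
The first disagreement with the printout is at step 12, where the value should be y = 18.

step 12, y = 18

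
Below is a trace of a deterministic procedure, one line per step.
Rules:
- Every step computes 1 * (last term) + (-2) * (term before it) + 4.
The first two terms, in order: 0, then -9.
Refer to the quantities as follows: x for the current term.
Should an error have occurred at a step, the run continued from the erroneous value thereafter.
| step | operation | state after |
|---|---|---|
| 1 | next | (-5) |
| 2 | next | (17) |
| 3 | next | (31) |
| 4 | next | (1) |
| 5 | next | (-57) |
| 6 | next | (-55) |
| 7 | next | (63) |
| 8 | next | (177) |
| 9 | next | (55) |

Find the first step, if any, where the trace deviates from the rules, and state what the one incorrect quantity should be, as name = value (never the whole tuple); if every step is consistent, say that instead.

no error

1. x = 1*(-9) + (-2)*(0) + (4) = -5 (verified)
2. x = 1*(-5) + (-2)*(-9) + (4) = 17 (exactly as logged)
3. x = 1*(17) + (-2)*(-5) + (4) = 31 (no discrepancy)
4. x = 1*(31) + (-2)*(17) + (4) = 1 (confirmed correct)
5. x = 1*(1) + (-2)*(31) + (4) = -57 (verified)
6. x = 1*(-57) + (-2)*(1) + (4) = -55 (consistent with the trace)
7. x = 1*(-55) + (-2)*(-57) + (4) = 63 (verified)
8. x = 1*(63) + (-2)*(-55) + (4) = 177 (agrees with the trace)
9. x = 1*(177) + (-2)*(63) + (4) = 55 (in agreement)
Nothing is out of place; the run is error-free.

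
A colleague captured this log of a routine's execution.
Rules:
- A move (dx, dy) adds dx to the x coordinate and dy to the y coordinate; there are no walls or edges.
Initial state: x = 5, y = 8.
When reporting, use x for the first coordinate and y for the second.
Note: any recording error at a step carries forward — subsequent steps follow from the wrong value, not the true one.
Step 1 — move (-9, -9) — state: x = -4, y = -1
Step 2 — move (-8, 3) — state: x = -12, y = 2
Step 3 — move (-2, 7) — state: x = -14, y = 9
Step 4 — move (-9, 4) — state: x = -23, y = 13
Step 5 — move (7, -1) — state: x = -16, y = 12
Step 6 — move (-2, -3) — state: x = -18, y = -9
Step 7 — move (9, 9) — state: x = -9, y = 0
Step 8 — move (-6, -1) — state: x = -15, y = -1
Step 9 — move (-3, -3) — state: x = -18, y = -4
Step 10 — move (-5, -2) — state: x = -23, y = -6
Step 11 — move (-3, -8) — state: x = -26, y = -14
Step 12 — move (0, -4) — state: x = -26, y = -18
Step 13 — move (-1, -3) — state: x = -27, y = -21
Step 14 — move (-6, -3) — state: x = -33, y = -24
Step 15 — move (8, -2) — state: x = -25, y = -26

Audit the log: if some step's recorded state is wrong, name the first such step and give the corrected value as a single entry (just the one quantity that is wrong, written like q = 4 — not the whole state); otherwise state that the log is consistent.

Recomputing the run from the initial state:
step 1: x = -4, y = -1
step 2: x = -12, y = 2
step 3: x = -14, y = 9
step 4: x = -23, y = 13
step 5: x = -16, y = 12
step 6: x = -18, y = 9
step 7: x = -9, y = 18
step 8: x = -15, y = 17
step 9: x = -18, y = 14
step 10: x = -23, y = 12
step 11: x = -26, y = 4
step 12: x = -26, y = 0
step 13: x = -27, y = -3
step 14: x = -33, y = -6
step 15: x = -25, y = -8
The first disagreement with the log is at step 6, where the value should be y = 9.

step 6, y = 9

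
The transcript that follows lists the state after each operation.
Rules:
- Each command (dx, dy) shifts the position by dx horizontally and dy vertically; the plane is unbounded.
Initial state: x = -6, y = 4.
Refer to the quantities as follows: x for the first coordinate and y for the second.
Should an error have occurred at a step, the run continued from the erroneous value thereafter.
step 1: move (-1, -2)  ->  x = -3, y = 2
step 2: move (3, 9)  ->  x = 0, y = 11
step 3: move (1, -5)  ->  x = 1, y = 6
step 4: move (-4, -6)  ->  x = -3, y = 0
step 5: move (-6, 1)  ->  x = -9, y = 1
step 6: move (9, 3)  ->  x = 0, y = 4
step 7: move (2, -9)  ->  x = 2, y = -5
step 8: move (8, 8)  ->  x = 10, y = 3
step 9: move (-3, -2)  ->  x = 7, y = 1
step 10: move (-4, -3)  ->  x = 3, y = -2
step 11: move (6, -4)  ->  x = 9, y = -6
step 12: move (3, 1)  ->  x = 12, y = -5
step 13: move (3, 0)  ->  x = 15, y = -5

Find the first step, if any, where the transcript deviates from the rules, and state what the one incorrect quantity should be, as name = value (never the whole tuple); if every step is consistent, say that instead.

1. x = -6 + (-1) = -7, y = 4 + (-2) = 2 (the transcript disagrees here)
The audit stops at step 1: the recorded entry is wrong and should be x = -7.

step 1, x = -7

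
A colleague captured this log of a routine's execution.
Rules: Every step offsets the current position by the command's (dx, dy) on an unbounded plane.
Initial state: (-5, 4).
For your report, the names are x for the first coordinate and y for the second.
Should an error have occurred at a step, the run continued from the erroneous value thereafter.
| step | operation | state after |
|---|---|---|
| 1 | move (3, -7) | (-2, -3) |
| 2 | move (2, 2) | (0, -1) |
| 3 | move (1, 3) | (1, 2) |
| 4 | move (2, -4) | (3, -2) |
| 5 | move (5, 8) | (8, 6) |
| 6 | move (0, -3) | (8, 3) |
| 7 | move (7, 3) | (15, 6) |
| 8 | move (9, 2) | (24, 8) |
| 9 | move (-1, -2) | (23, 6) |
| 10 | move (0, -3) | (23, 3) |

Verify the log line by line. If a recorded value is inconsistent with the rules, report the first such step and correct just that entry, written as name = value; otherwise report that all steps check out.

no error

Recomputing the run from the initial state:
step 1: x = -2, y = -3
step 2: x = 0, y = -1
step 3: x = 1, y = 2
step 4: x = 3, y = -2
step 5: x = 8, y = 6
step 6: x = 8, y = 3
step 7: x = 15, y = 6
step 8: x = 24, y = 8
step 9: x = 23, y = 6
step 10: x = 23, y = 3
This matches the log at every step.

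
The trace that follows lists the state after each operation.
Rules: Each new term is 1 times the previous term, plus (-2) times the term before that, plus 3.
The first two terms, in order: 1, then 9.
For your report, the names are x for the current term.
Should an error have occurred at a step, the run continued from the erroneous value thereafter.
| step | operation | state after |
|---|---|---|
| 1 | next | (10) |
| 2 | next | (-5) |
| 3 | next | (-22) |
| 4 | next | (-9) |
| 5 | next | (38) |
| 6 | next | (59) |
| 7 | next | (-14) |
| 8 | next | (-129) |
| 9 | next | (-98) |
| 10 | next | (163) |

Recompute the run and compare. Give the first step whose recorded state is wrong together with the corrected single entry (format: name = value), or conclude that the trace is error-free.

no error

Recomputing the run from the initial state:
step 1: x = 10
step 2: x = -5
step 3: x = -22
step 4: x = -9
step 5: x = 38
step 6: x = 59
step 7: x = -14
step 8: x = -129
step 9: x = -98
step 10: x = 163
This matches the trace at every step.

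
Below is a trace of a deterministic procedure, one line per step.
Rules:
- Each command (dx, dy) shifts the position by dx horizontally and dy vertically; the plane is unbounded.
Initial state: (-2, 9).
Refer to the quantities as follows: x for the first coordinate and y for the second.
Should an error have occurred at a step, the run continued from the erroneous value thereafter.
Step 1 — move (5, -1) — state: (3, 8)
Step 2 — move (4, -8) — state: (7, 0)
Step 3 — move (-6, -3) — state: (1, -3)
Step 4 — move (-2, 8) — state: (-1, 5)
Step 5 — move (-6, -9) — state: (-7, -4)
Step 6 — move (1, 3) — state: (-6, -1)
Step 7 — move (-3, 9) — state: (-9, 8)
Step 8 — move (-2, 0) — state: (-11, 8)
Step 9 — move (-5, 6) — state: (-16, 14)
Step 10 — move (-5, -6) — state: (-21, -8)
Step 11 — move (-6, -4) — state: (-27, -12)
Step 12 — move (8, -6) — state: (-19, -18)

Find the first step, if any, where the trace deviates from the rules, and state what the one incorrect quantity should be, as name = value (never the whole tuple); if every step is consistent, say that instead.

step 10, y = 8

1. x = -2 + (5) = 3, y = 9 + (-1) = 8 (verified)
2. x = 3 + (4) = 7, y = 8 + (-8) = 0 (agrees with the trace)
3. x = 7 + (-6) = 1, y = 0 + (-3) = -3 (checks out)
4. x = 1 + (-2) = -1, y = -3 + (8) = 5 (same as recorded)
5. x = -1 + (-6) = -7, y = 5 + (-9) = -4 (matches)
6. x = -7 + (1) = -6, y = -4 + (3) = -1 (checks out)
7. x = -6 + (-3) = -9, y = -1 + (9) = 8 (verified)
8. x = -9 + (-2) = -11, y = 8 + (0) = 8 (checks out)
9. x = -11 + (-5) = -16, y = 8 + (6) = 14 (no discrepancy)
10. x = -16 + (-5) = -21, y = 14 + (-6) = 8 (the entry is off here)
The earliest wrong entry is at step 10: it should read y = 8.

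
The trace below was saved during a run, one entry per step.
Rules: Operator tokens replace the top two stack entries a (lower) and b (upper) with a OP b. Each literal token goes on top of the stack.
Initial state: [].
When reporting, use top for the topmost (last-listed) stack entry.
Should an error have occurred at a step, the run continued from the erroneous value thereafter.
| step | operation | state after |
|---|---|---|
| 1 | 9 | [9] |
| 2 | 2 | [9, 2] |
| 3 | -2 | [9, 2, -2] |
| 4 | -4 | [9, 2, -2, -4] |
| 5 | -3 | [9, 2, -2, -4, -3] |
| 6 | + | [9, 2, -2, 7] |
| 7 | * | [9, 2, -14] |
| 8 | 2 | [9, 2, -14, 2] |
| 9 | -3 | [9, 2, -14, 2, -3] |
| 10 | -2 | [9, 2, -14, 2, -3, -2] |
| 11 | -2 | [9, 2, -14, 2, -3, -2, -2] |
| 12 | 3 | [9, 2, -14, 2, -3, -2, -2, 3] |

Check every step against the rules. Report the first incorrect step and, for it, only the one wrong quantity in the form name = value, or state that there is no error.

Step 1: push 9: top = 9 — verified.
Step 2: push 2: top = 2 — matches.
Step 3: push -2: top = -2 — agrees with the trace.
Step 4: push -4: top = -4 — confirmed correct.
Step 5: push -3: top = -3 — checks out.
Step 6: -4 + -3 = -7 — the trace disagrees here.
That makes step 6 the first incorrect line — top = -7 is what it should show.

step 6, top = -7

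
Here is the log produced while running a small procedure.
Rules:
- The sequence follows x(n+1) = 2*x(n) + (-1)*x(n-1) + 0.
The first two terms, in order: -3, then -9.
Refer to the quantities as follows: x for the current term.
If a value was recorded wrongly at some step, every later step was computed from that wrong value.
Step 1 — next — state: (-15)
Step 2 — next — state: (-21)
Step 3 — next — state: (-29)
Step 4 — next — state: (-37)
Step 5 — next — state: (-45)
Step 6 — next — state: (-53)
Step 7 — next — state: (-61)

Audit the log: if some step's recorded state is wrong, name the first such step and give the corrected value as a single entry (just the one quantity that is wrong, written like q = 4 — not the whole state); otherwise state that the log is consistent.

Recomputing the run from the initial state:
step 1: x = -15
step 2: x = -21
step 3: x = -27
step 4: x = -33
step 5: x = -39
step 6: x = -45
step 7: x = -51
The first disagreement with the log is at step 3, where the value should be x = -27.

step 3, x = -27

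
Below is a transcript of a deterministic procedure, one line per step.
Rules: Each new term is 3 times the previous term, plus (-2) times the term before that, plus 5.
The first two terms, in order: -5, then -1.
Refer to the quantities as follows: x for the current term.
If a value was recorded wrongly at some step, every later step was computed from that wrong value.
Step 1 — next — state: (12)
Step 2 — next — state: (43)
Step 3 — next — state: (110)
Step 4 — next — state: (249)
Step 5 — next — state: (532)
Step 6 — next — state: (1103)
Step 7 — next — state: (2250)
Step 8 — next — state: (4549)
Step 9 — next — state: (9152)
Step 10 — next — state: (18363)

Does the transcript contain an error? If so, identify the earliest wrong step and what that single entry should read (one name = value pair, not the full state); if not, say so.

1. x = 3*(-1) + (-2)*(-5) + (5) = 12 (agrees with the transcript)
2. x = 3*(12) + (-2)*(-1) + (5) = 43 (matches)
3. x = 3*(43) + (-2)*(12) + (5) = 110 (consistent with the transcript)
4. x = 3*(110) + (-2)*(43) + (5) = 249 (confirmed correct)
5. x = 3*(249) + (-2)*(110) + (5) = 532 (exactly as logged)
6. x = 3*(532) + (-2)*(249) + (5) = 1103 (checks out)
7. x = 3*(1103) + (-2)*(532) + (5) = 2250 (consistent with the transcript)
8. x = 3*(2250) + (-2)*(1103) + (5) = 4549 (in agreement)
9. x = 3*(4549) + (-2)*(2250) + (5) = 9152 (same as recorded)
10. x = 3*(9152) + (-2)*(4549) + (5) = 18363 (checks out)
All steps check out; nothing to correct.

no error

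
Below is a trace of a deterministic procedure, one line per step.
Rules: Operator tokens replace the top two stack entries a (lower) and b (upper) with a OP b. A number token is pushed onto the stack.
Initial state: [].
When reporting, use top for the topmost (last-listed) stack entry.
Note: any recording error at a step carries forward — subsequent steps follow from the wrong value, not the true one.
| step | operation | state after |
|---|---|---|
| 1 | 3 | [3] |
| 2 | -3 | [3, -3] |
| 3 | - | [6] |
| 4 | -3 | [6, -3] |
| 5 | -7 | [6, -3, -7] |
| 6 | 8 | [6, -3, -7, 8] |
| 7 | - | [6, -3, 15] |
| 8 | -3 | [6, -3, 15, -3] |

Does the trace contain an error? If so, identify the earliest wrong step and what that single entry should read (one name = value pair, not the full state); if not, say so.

step 1: push 3: top = 3 -> verified
step 2: push -3: top = -3 -> agrees with the trace
step 3: 3 - -3 = 6 -> same as recorded
step 4: push -3: top = -3 -> exactly as logged
step 5: push -7: top = -7 -> same as recorded
step 6: push 8: top = 8 -> in agreement
step 7: -7 - 8 = -15 -> not what was recorded
The audit stops at step 7: the recorded entry is wrong and should be top = -15.

step 7, top = -15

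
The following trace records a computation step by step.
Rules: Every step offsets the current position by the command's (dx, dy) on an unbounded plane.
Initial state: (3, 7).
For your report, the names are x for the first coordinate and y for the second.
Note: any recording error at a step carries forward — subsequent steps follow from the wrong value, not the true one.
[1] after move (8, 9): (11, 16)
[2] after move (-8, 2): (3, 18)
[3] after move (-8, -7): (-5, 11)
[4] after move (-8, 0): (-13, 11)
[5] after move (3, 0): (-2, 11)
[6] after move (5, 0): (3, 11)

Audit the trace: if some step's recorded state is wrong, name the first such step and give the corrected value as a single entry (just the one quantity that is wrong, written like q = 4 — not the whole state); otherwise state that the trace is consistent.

step 5, x = -10

step 1: x = 3 + (8) = 11, y = 7 + (9) = 16 -> matches
step 2: x = 11 + (-8) = 3, y = 16 + (2) = 18 -> exactly as logged
step 3: x = 3 + (-8) = -5, y = 18 + (-7) = 11 -> exactly as logged
step 4: x = -5 + (-8) = -13, y = 11 + (0) = 11 -> consistent with the trace
step 5: x = -13 + (3) = -10, y = 11 + (0) = 11 -> first mismatch against the trace
First deviation found at step 5; the corrected entry is x = -10.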